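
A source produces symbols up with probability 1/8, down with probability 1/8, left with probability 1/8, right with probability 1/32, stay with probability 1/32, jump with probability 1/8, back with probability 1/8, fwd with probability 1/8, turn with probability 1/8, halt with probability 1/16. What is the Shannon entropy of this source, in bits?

Each probability is a power of 1/2, so log₂(1/p) is an integer.
H = Σ p·log₂(1/p) = 1/8·3 + 1/8·3 + 1/8·3 + 1/32·5 + 1/32·5 + 1/8·3 + 1/8·3 + 1/8·3 + 1/8·3 + 1/16·4 = 3.1875 bits.

3.1875 bits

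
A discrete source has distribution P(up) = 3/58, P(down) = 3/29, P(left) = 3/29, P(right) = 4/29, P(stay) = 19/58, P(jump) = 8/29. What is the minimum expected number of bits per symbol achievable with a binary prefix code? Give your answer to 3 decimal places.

Repeatedly combine the two least-probable nodes; the expected code length is the sum of the merged weights.
merge 3/58 + 3/29 → 9/58
merge 3/29 + 4/29 → 7/29
merge 9/58 + 7/29 → 23/58
merge 8/29 + 19/58 → 35/58
merge 23/58 + 35/58 → 1
L = 9/58 + 7/29 + 23/58 + 35/58 + 1 = 139/58 ≈ 2.397 bits/symbol.

2.397 bits/symbol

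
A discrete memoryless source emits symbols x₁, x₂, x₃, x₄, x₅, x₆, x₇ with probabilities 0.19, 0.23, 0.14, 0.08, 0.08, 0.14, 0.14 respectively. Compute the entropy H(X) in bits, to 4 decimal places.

H = −Σ pᵢ log₂ pᵢ.
−0.19·log₂(0.19) = 0.4552
−0.23·log₂(0.23) = 0.4877
−0.14·log₂(0.14) = 0.3971
−0.08·log₂(0.08) = 0.2915
−0.08·log₂(0.08) = 0.2915
−0.14·log₂(0.14) = 0.3971
−0.14·log₂(0.14) = 0.3971
Sum ≈ 2.7172 → 2.7172 bits.

2.7172 bits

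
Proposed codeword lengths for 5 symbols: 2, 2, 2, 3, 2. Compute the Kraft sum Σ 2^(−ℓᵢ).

1.125

With common denominator 2^3 = 8: Σ 2^(−ℓᵢ) = 2/8 + 2/8 + 2/8 + 1/8 + 2/8 = 9/8 = 1.125.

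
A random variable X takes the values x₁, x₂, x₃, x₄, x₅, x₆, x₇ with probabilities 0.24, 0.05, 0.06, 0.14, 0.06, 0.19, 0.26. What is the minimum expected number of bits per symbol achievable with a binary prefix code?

Repeatedly combine the two least-probable nodes; the expected code length is the sum of the merged weights.
merge 1/20 + 3/50 → 11/100
merge 3/50 + 11/100 → 17/100
merge 7/50 + 17/100 → 31/100
merge 19/100 + 6/25 → 43/100
merge 13/50 + 31/100 → 57/100
merge 43/100 + 57/100 → 1
L = 11/100 + 17/100 + 31/100 + 43/100 + 57/100 + 1 = 259/100 = 2.59 bits/symbol.

2.59 bits/symbol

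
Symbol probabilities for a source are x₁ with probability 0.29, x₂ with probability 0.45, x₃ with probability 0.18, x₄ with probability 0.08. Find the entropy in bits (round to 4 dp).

H = −Σ pᵢ log₂ pᵢ.
−0.29·log₂(0.29) = 0.5179
−0.45·log₂(0.45) = 0.5184
−0.18·log₂(0.18) = 0.4453
−0.08·log₂(0.08) = 0.2915
Sum ≈ 1.7731 → 1.7731 bits.

1.7731 bits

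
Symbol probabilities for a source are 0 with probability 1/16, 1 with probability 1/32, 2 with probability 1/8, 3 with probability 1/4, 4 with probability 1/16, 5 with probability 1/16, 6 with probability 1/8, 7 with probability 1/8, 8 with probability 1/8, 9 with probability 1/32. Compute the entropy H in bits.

3.0625 bits

Each probability is a power of 1/2, so log₂(1/p) is an integer.
H = Σ p·log₂(1/p) = 1/16·4 + 1/32·5 + 1/8·3 + 1/4·2 + 1/16·4 + 1/16·4 + 1/8·3 + 1/8·3 + 1/8·3 + 1/32·5 = 3.0625 bits.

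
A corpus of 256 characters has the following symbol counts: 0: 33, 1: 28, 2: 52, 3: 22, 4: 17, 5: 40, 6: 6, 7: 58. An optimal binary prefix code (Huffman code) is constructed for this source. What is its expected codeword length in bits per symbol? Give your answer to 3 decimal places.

2.836 bits/symbol

Probabilities are the counts divided by 256.
Repeatedly combine the two least-probable nodes; the expected code length is the sum of the merged weights.
merge 3/128 + 17/256 → 23/256
merge 11/128 + 23/256 → 45/256
merge 7/64 + 33/256 → 61/256
merge 5/32 + 45/256 → 85/256
merge 13/64 + 29/128 → 55/128
merge 61/256 + 85/256 → 73/128
merge 55/128 + 73/128 → 1
L = 23/256 + 45/256 + 61/256 + 85/256 + 55/128 + 73/128 + 1 = 363/128 ≈ 2.836 bits/symbol.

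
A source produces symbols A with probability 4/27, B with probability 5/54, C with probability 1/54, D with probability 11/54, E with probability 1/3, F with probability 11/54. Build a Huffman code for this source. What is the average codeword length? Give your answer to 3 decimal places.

Repeatedly combine the two least-probable nodes; the expected code length is the sum of the merged weights.
merge 1/54 + 5/54 → 1/9
merge 1/9 + 4/27 → 7/27
merge 11/54 + 11/54 → 11/27
merge 7/27 + 1/3 → 16/27
merge 11/27 + 16/27 → 1
L = 1/9 + 7/27 + 11/27 + 16/27 + 1 = 64/27 ≈ 2.370 bits/symbol.

2.370 bits/symbol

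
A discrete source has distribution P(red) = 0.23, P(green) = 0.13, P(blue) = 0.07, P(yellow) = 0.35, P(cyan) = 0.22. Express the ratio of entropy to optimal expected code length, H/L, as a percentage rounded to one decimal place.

97.7%

Entropy H = −Σ p log₂ p ≈ 2.1495 bits.
Huffman merges: 7/100+13/100→1/5; 1/5+11/50→21/50; 23/100+7/20→29/50; 21/50+29/50→1. L = 11/5 ≈ 2.2000.
Efficiency = H/L = 2.1495/2.2000 = 97.7%.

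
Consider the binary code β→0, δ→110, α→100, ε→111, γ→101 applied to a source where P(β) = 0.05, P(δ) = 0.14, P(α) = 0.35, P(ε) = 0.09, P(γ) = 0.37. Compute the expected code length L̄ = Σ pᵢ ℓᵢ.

2.9 bits/symbol

L̄ = Σ pᵢ·ℓᵢ = 0.05·1 + 0.14·3 + 0.35·3 + 0.09·3 + 0.37·3 = 2.9 bits/symbol.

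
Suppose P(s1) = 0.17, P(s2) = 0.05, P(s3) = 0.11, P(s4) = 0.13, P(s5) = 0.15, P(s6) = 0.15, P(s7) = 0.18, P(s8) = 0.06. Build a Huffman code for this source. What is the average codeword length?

Repeatedly combine the two least-probable nodes; the expected code length is the sum of the merged weights.
merge 1/20 + 3/50 → 11/100
merge 11/100 + 11/100 → 11/50
merge 13/100 + 3/20 → 7/25
merge 3/20 + 17/100 → 8/25
merge 9/50 + 11/50 → 2/5
merge 7/25 + 8/25 → 3/5
merge 2/5 + 3/5 → 1
L = 11/100 + 11/50 + 7/25 + 8/25 + 2/5 + 3/5 + 1 = 293/100 = 2.93 bits/symbol.

2.93 bits/symbol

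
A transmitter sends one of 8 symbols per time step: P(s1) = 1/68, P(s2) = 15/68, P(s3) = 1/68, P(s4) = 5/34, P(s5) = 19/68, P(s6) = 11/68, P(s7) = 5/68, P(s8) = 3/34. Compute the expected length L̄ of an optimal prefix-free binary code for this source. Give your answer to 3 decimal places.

2.632 bits/symbol

Repeatedly combine the two least-probable nodes; the expected code length is the sum of the merged weights.
merge 1/68 + 1/68 → 1/34
merge 1/34 + 5/68 → 7/68
merge 3/34 + 7/68 → 13/68
merge 5/34 + 11/68 → 21/68
merge 13/68 + 15/68 → 7/17
merge 19/68 + 21/68 → 10/17
merge 7/17 + 10/17 → 1
L = 1/34 + 7/68 + 13/68 + 21/68 + 7/17 + 10/17 + 1 = 179/68 ≈ 2.632 bits/symbol.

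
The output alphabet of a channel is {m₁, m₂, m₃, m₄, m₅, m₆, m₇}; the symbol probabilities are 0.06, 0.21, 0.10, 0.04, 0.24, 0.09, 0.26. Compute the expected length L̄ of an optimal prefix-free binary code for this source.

Repeatedly combine the two least-probable nodes; the expected code length is the sum of the merged weights.
merge 1/25 + 3/50 → 1/10
merge 9/100 + 1/10 → 19/100
merge 1/10 + 19/100 → 29/100
merge 21/100 + 6/25 → 9/20
merge 13/50 + 29/100 → 11/20
merge 9/20 + 11/20 → 1
L = 1/10 + 19/100 + 29/100 + 9/20 + 11/20 + 1 = 129/50 = 2.58 bits/symbol.

2.58 bits/symbol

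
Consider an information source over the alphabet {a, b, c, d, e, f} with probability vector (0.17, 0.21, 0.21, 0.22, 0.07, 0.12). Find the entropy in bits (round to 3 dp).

H = −Σ pᵢ log₂ pᵢ.
−0.17·log₂(0.17) = 0.4346
−0.21·log₂(0.21) = 0.4728
−0.21·log₂(0.21) = 0.4728
−0.22·log₂(0.22) = 0.4806
−0.07·log₂(0.07) = 0.2686
−0.12·log₂(0.12) = 0.3671
Sum ≈ 2.4964 → 2.496 bits.

2.496 bits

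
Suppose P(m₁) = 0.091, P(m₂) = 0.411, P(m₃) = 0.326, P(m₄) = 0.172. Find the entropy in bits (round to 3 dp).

H = −Σ pᵢ log₂ pᵢ.
−0.091·log₂(0.091) = 0.3147
−0.411·log₂(0.411) = 0.5272
−0.326·log₂(0.326) = 0.5272
−0.172·log₂(0.172) = 0.4368
Sum ≈ 1.8059 → 1.806 bits.

1.806 bits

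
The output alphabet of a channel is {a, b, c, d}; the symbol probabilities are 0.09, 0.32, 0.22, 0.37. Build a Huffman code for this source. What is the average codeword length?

1.94 bits/symbol

Repeatedly combine the two least-probable nodes; the expected code length is the sum of the merged weights.
merge 9/100 + 11/50 → 31/100
merge 31/100 + 8/25 → 63/100
merge 37/100 + 63/100 → 1
L = 31/100 + 63/100 + 1 = 97/50 = 1.94 bits/symbol.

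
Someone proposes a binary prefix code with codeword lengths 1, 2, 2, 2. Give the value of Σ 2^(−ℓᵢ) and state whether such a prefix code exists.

1.25; no

With common denominator 2^2 = 4: Σ 2^(−ℓᵢ) = 2/4 + 1/4 + 1/4 + 1/4 = 5/4 = 1.25.
Kraft's inequality requires Σ ≤ 1; here Σ = 1.25 > 1, so no such prefix code exists.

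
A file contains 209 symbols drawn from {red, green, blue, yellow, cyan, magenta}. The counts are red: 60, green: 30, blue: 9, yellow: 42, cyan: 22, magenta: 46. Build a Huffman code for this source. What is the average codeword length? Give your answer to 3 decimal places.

Probabilities are the counts divided by 209.
Repeatedly combine the two least-probable nodes; the expected code length is the sum of the merged weights.
merge 9/209 + 2/19 → 31/209
merge 30/209 + 31/209 → 61/209
merge 42/209 + 46/209 → 8/19
merge 60/209 + 61/209 → 11/19
merge 8/19 + 11/19 → 1
L = 31/209 + 61/209 + 8/19 + 11/19 + 1 = 510/209 ≈ 2.440 bits/symbol.

2.440 bits/symbol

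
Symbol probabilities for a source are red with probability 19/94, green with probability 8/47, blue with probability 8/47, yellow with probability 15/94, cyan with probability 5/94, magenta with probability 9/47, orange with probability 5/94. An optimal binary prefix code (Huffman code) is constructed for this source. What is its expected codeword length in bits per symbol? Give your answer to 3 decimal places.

2.713 bits/symbol

Repeatedly combine the two least-probable nodes; the expected code length is the sum of the merged weights.
merge 5/94 + 5/94 → 5/47
merge 5/47 + 15/94 → 25/94
merge 8/47 + 8/47 → 16/47
merge 9/47 + 19/94 → 37/94
merge 25/94 + 16/47 → 57/94
merge 37/94 + 57/94 → 1
L = 5/47 + 25/94 + 16/47 + 37/94 + 57/94 + 1 = 255/94 ≈ 2.713 bits/symbol.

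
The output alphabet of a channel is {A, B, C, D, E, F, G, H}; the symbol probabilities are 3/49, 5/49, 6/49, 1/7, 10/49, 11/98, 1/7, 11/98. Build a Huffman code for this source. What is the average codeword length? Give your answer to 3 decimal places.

Repeatedly combine the two least-probable nodes; the expected code length is the sum of the merged weights.
merge 3/49 + 5/49 → 8/49
merge 11/98 + 11/98 → 11/49
merge 6/49 + 1/7 → 13/49
merge 1/7 + 8/49 → 15/49
merge 10/49 + 11/49 → 3/7
merge 13/49 + 15/49 → 4/7
merge 3/7 + 4/7 → 1
L = 8/49 + 11/49 + 13/49 + 15/49 + 3/7 + 4/7 + 1 = 145/49 ≈ 2.959 bits/symbol.

2.959 bits/symbol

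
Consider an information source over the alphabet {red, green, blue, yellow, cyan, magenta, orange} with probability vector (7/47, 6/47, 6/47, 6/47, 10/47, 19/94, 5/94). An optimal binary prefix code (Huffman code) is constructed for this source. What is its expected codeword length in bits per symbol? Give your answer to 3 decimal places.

2.766 bits/symbol

Repeatedly combine the two least-probable nodes; the expected code length is the sum of the merged weights.
merge 5/94 + 6/47 → 17/94
merge 6/47 + 6/47 → 12/47
merge 7/47 + 17/94 → 31/94
merge 19/94 + 10/47 → 39/94
merge 12/47 + 31/94 → 55/94
merge 39/94 + 55/94 → 1
L = 17/94 + 12/47 + 31/94 + 39/94 + 55/94 + 1 = 130/47 ≈ 2.766 bits/symbol.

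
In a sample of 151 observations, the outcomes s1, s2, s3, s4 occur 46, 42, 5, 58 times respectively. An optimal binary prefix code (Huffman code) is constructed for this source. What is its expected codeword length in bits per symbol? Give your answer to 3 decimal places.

Probabilities are the counts divided by 151.
Repeatedly combine the two least-probable nodes; the expected code length is the sum of the merged weights.
merge 5/151 + 42/151 → 47/151
merge 46/151 + 47/151 → 93/151
merge 58/151 + 93/151 → 1
L = 47/151 + 93/151 + 1 = 291/151 ≈ 1.927 bits/symbol.

1.927 bits/symbol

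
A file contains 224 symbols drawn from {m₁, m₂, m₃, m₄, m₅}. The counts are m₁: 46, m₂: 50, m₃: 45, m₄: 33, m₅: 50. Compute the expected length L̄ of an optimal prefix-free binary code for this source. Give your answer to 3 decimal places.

Probabilities are the counts divided by 224.
Repeatedly combine the two least-probable nodes; the expected code length is the sum of the merged weights.
merge 33/224 + 45/224 → 39/112
merge 23/112 + 25/112 → 3/7
merge 25/112 + 39/112 → 4/7
merge 3/7 + 4/7 → 1
L = 39/112 + 3/7 + 4/7 + 1 = 263/112 ≈ 2.348 bits/symbol.

2.348 bits/symbol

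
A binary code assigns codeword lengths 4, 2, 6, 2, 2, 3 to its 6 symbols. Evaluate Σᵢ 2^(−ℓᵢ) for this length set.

0.953125

With common denominator 2^6 = 64: Σ 2^(−ℓᵢ) = 4/64 + 16/64 + 1/64 + 16/64 + 16/64 + 8/64 = 61/64 = 0.953125.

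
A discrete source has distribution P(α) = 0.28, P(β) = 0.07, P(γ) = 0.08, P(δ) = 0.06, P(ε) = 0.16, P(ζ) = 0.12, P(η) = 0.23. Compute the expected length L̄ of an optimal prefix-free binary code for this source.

Repeatedly combine the two least-probable nodes; the expected code length is the sum of the merged weights.
merge 3/50 + 7/100 → 13/100
merge 2/25 + 3/25 → 1/5
merge 13/100 + 4/25 → 29/100
merge 1/5 + 23/100 → 43/100
merge 7/25 + 29/100 → 57/100
merge 43/100 + 57/100 → 1
L = 13/100 + 1/5 + 29/100 + 43/100 + 57/100 + 1 = 131/50 = 2.62 bits/symbol.

2.62 bits/symbol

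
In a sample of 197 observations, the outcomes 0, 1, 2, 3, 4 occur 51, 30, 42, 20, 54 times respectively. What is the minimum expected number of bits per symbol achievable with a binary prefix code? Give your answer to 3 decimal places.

2.254 bits/symbol

Probabilities are the counts divided by 197.
Repeatedly combine the two least-probable nodes; the expected code length is the sum of the merged weights.
merge 20/197 + 30/197 → 50/197
merge 42/197 + 50/197 → 92/197
merge 51/197 + 54/197 → 105/197
merge 92/197 + 105/197 → 1
L = 50/197 + 92/197 + 105/197 + 1 = 444/197 ≈ 2.254 bits/symbol.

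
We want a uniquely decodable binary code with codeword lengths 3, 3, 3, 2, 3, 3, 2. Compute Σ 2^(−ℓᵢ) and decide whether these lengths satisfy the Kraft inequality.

With common denominator 2^3 = 8: Σ 2^(−ℓᵢ) = 1/8 + 1/8 + 1/8 + 2/8 + 1/8 + 1/8 + 2/8 = 9/8 = 1.125.
Kraft's inequality requires Σ ≤ 1; here Σ = 1.125 > 1, so no such prefix code exists.

1.125; no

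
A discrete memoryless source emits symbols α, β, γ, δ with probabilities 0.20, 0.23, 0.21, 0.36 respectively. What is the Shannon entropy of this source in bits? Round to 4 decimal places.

H = −Σ pᵢ log₂ pᵢ.
−0.20·log₂(0.20) = 0.4644
−0.23·log₂(0.23) = 0.4877
−0.21·log₂(0.21) = 0.4728
−0.36·log₂(0.36) = 0.5306
Sum ≈ 1.9555 → 1.9555 bits.

1.9555 bits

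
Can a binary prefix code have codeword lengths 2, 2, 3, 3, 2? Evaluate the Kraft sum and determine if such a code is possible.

With common denominator 2^3 = 8: Σ 2^(−ℓᵢ) = 2/8 + 2/8 + 1/8 + 1/8 + 2/8 = 8/8 = 1.
Kraft's inequality requires Σ ≤ 1; here Σ = 1 ≤ 1, so such a prefix code exists.

1; yes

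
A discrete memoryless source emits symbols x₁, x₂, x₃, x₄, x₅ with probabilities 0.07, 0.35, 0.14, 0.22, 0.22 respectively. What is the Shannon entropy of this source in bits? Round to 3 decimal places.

H = −Σ pᵢ log₂ pᵢ.
−0.07·log₂(0.07) = 0.2686
−0.35·log₂(0.35) = 0.5301
−0.14·log₂(0.14) = 0.3971
−0.22·log₂(0.22) = 0.4806
−0.22·log₂(0.22) = 0.4806
Sum ≈ 2.1569 → 2.157 bits.

2.157 bits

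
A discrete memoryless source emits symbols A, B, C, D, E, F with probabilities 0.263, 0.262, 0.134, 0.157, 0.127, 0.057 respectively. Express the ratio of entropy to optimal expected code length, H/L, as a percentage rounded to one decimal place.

Entropy H = −Σ p log₂ p ≈ 2.4346 bits.
Huffman merges: 57/1000+127/1000→23/125; 67/500+157/1000→291/1000; 23/125+131/500→223/500; 263/1000+291/1000→277/500; 223/500+277/500→1. L = 99/40 ≈ 2.4750.
Efficiency = H/L = 2.4346/2.4750 = 98.4%.

98.4%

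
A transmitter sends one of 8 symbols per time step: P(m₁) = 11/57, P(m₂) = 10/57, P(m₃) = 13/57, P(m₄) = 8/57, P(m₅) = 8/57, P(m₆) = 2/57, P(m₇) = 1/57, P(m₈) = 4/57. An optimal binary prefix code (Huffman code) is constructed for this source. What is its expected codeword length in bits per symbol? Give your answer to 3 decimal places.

Repeatedly combine the two least-probable nodes; the expected code length is the sum of the merged weights.
merge 1/57 + 2/57 → 1/19
merge 1/19 + 4/57 → 7/57
merge 7/57 + 8/57 → 5/19
merge 8/57 + 10/57 → 6/19
merge 11/57 + 13/57 → 8/19
merge 5/19 + 6/19 → 11/19
merge 8/19 + 11/19 → 1
L = 1/19 + 7/57 + 5/19 + 6/19 + 8/19 + 11/19 + 1 = 157/57 ≈ 2.754 bits/symbol.

2.754 bits/symbol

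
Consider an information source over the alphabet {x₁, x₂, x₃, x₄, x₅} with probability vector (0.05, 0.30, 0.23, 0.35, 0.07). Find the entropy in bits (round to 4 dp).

2.0235 bits

H = −Σ pᵢ log₂ pᵢ.
−0.05·log₂(0.05) = 0.2161
−0.30·log₂(0.30) = 0.5211
−0.23·log₂(0.23) = 0.4877
−0.35·log₂(0.35) = 0.5301
−0.07·log₂(0.07) = 0.2686
Sum ≈ 2.0235 → 2.0235 bits.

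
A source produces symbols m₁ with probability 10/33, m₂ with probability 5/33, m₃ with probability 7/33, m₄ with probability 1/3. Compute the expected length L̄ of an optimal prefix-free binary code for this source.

Repeatedly combine the two least-probable nodes; the expected code length is the sum of the merged weights.
merge 5/33 + 7/33 → 4/11
merge 10/33 + 1/3 → 7/11
merge 4/11 + 7/11 → 1
L = 4/11 + 7/11 + 1 = 2 bits/symbol.

2 bits/symbol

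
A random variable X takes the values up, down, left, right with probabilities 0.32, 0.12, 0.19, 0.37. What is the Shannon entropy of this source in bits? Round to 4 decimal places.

H = −Σ pᵢ log₂ pᵢ.
−0.32·log₂(0.32) = 0.5260
−0.12·log₂(0.12) = 0.3671
−0.19·log₂(0.19) = 0.4552
−0.37·log₂(0.37) = 0.5307
Sum ≈ 1.8791 → 1.8791 bits.

1.8791 bits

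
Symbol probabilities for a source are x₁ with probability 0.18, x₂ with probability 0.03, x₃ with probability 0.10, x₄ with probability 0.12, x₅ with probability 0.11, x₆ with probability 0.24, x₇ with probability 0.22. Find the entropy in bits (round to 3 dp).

H = −Σ pᵢ log₂ pᵢ.
−0.18·log₂(0.18) = 0.4453
−0.03·log₂(0.03) = 0.1518
−0.10·log₂(0.10) = 0.3322
−0.12·log₂(0.12) = 0.3671
−0.11·log₂(0.11) = 0.3503
−0.24·log₂(0.24) = 0.4941
−0.22·log₂(0.22) = 0.4806
Sum ≈ 2.6213 → 2.621 bits.

2.621 bits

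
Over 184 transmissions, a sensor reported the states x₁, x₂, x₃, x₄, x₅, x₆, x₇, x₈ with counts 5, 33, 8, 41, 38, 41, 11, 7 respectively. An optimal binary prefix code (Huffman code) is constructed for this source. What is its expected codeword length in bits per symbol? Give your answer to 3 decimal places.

2.685 bits/symbol

Probabilities are the counts divided by 184.
Repeatedly combine the two least-probable nodes; the expected code length is the sum of the merged weights.
merge 5/184 + 7/184 → 3/46
merge 1/23 + 11/184 → 19/184
merge 3/46 + 19/184 → 31/184
merge 31/184 + 33/184 → 8/23
merge 19/92 + 41/184 → 79/184
merge 41/184 + 8/23 → 105/184
merge 79/184 + 105/184 → 1
L = 3/46 + 19/184 + 31/184 + 8/23 + 79/184 + 105/184 + 1 = 247/92 ≈ 2.685 bits/symbol.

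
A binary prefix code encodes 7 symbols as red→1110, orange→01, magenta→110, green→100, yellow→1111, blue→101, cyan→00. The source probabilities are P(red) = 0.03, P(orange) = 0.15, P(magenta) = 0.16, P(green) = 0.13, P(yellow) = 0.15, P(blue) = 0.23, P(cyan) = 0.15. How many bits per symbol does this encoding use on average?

2.88 bits/symbol

L̄ = Σ pᵢ·ℓᵢ = 0.03·4 + 0.15·2 + 0.16·3 + 0.13·3 + 0.15·4 + 0.23·3 + 0.15·2 = 2.88 bits/symbol.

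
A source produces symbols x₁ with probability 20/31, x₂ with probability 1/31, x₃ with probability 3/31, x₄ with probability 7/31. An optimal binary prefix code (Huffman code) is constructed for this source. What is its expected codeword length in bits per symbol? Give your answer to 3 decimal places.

Repeatedly combine the two least-probable nodes; the expected code length is the sum of the merged weights.
merge 1/31 + 3/31 → 4/31
merge 4/31 + 7/31 → 11/31
merge 11/31 + 20/31 → 1
L = 4/31 + 11/31 + 1 = 46/31 ≈ 1.484 bits/symbol.

1.484 bits/symbol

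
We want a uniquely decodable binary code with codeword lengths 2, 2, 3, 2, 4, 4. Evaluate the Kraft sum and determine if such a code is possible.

With common denominator 2^4 = 16: Σ 2^(−ℓᵢ) = 4/16 + 4/16 + 2/16 + 4/16 + 1/16 + 1/16 = 16/16 = 1.
Kraft's inequality requires Σ ≤ 1; here Σ = 1 ≤ 1, so such a prefix code exists.

1; yes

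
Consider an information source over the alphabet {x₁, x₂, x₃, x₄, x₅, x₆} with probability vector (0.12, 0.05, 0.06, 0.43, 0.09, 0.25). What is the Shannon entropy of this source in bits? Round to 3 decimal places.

2.163 bits

H = −Σ pᵢ log₂ pᵢ.
−0.12·log₂(0.12) = 0.3671
−0.05·log₂(0.05) = 0.2161
−0.06·log₂(0.06) = 0.2435
−0.43·log₂(0.43) = 0.5236
−0.09·log₂(0.09) = 0.3127
−0.25·log₂(0.25) = 0.5000
Sum ≈ 2.1629 → 2.163 bits.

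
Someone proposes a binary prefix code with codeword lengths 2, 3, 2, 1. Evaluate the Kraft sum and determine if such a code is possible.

With common denominator 2^3 = 8: Σ 2^(−ℓᵢ) = 2/8 + 1/8 + 2/8 + 4/8 = 9/8 = 1.125.
Kraft's inequality requires Σ ≤ 1; here Σ = 1.125 > 1, so no such prefix code exists.

1.125; no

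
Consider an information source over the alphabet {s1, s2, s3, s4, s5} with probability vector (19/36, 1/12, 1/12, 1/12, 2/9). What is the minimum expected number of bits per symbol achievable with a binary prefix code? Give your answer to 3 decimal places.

Repeatedly combine the two least-probable nodes; the expected code length is the sum of the merged weights.
merge 1/12 + 1/12 → 1/6
merge 1/12 + 1/6 → 1/4
merge 2/9 + 1/4 → 17/36
merge 17/36 + 19/36 → 1
L = 1/6 + 1/4 + 17/36 + 1 = 17/9 ≈ 1.889 bits/symbol.

1.889 bits/symbol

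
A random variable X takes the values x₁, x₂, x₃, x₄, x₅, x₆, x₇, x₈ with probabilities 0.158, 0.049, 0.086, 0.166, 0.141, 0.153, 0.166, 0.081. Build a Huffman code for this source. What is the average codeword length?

2.964 bits/symbol

Repeatedly combine the two least-probable nodes; the expected code length is the sum of the merged weights.
merge 49/1000 + 81/1000 → 13/100
merge 43/500 + 13/100 → 27/125
merge 141/1000 + 153/1000 → 147/500
merge 79/500 + 83/500 → 81/250
merge 83/500 + 27/125 → 191/500
merge 147/500 + 81/250 → 309/500
merge 191/500 + 309/500 → 1
L = 13/100 + 27/125 + 147/500 + 81/250 + 191/500 + 309/500 + 1 = 741/250 = 2.964 bits/symbol.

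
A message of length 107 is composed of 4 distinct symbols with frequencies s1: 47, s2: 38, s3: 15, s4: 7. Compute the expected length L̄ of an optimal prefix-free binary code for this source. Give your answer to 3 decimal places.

Probabilities are the counts divided by 107.
Repeatedly combine the two least-probable nodes; the expected code length is the sum of the merged weights.
merge 7/107 + 15/107 → 22/107
merge 22/107 + 38/107 → 60/107
merge 47/107 + 60/107 → 1
L = 22/107 + 60/107 + 1 = 189/107 ≈ 1.766 bits/symbol.

1.766 bits/symbol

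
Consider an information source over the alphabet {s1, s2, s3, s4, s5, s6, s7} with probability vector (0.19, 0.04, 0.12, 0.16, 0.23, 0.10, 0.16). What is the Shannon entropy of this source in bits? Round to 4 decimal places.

H = −Σ pᵢ log₂ pᵢ.
−0.19·log₂(0.19) = 0.4552
−0.04·log₂(0.04) = 0.1858
−0.12·log₂(0.12) = 0.3671
−0.16·log₂(0.16) = 0.4230
−0.23·log₂(0.23) = 0.4877
−0.10·log₂(0.10) = 0.3322
−0.16·log₂(0.16) = 0.4230
Sum ≈ 2.6739 → 2.6739 bits.

2.6739 bits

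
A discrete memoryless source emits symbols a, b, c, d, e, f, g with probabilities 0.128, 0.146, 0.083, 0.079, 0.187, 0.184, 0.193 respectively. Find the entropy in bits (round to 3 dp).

2.732 bits

H = −Σ pᵢ log₂ pᵢ.
−0.128·log₂(0.128) = 0.3796
−0.146·log₂(0.146) = 0.4053
−0.083·log₂(0.083) = 0.2980
−0.079·log₂(0.079) = 0.2893
−0.187·log₂(0.187) = 0.4523
−0.184·log₂(0.184) = 0.4494
−0.193·log₂(0.193) = 0.4581
Sum ≈ 2.7320 → 2.732 bits.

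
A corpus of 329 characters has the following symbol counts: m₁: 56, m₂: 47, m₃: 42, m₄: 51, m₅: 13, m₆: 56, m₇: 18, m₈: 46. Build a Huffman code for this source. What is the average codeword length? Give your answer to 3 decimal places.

2.924 bits/symbol

Probabilities are the counts divided by 329.
Repeatedly combine the two least-probable nodes; the expected code length is the sum of the merged weights.
merge 13/329 + 18/329 → 31/329
merge 31/329 + 6/47 → 73/329
merge 46/329 + 1/7 → 93/329
merge 51/329 + 8/47 → 107/329
merge 8/47 + 73/329 → 129/329
merge 93/329 + 107/329 → 200/329
merge 129/329 + 200/329 → 1
L = 31/329 + 73/329 + 93/329 + 107/329 + 129/329 + 200/329 + 1 = 962/329 ≈ 2.924 bits/symbol.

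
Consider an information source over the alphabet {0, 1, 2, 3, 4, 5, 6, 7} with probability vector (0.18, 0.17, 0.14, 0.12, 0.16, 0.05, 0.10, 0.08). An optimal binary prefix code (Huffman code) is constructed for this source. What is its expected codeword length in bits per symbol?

2.95 bits/symbol

Repeatedly combine the two least-probable nodes; the expected code length is the sum of the merged weights.
merge 1/20 + 2/25 → 13/100
merge 1/10 + 3/25 → 11/50
merge 13/100 + 7/50 → 27/100
merge 4/25 + 17/100 → 33/100
merge 9/50 + 11/50 → 2/5
merge 27/100 + 33/100 → 3/5
merge 2/5 + 3/5 → 1
L = 13/100 + 11/50 + 27/100 + 33/100 + 2/5 + 3/5 + 1 = 59/20 = 2.95 bits/symbol.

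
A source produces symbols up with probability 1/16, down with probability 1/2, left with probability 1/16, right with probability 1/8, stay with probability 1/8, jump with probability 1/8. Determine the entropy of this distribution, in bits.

Each probability is a power of 1/2, so log₂(1/p) is an integer.
H = Σ p·log₂(1/p) = 1/16·4 + 1/2·1 + 1/16·4 + 1/8·3 + 1/8·3 + 1/8·3 = 2.125 bits.

2.125 bits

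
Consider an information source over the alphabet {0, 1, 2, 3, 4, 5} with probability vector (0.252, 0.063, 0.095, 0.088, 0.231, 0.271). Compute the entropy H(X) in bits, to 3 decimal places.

2.382 bits

H = −Σ pᵢ log₂ pᵢ.
−0.252·log₂(0.252) = 0.5011
−0.063·log₂(0.063) = 0.2513
−0.095·log₂(0.095) = 0.3226
−0.088·log₂(0.088) = 0.3086
−0.231·log₂(0.231) = 0.4883
−0.271·log₂(0.271) = 0.5105
Sum ≈ 2.3824 → 2.382 bits.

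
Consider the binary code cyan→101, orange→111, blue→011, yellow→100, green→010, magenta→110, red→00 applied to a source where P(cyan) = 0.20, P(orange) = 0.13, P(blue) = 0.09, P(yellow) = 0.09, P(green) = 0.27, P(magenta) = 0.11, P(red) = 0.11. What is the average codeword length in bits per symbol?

2.89 bits/symbol

L̄ = Σ pᵢ·ℓᵢ = 0.20·3 + 0.13·3 + 0.09·3 + 0.09·3 + 0.27·3 + 0.11·3 + 0.11·2 = 2.89 bits/symbol.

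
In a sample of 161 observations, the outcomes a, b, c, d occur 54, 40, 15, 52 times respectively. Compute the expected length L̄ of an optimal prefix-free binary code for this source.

2 bits/symbol

Probabilities are the counts divided by 161.
Repeatedly combine the two least-probable nodes; the expected code length is the sum of the merged weights.
merge 15/161 + 40/161 → 55/161
merge 52/161 + 54/161 → 106/161
merge 55/161 + 106/161 → 1
L = 55/161 + 106/161 + 1 = 2 bits/symbol.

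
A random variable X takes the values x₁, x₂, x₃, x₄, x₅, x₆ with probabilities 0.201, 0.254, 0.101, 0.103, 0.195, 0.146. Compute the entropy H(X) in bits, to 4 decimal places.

2.5045 bits

H = −Σ pᵢ log₂ pᵢ.
−0.201·log₂(0.201) = 0.4653
−0.254·log₂(0.254) = 0.5022
−0.101·log₂(0.101) = 0.3341
−0.103·log₂(0.103) = 0.3378
−0.195·log₂(0.195) = 0.4599
−0.146·log₂(0.146) = 0.4053
Sum ≈ 2.5045 → 2.5045 bits.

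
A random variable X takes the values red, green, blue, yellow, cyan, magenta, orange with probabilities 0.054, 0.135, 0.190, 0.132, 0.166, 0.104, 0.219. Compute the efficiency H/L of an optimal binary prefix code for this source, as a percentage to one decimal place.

98.5%

Entropy H = −Σ p log₂ p ≈ 2.7077 bits.
Huffman merges: 27/500+13/125→79/500; 33/250+27/200→267/1000; 79/500+83/500→81/250; 19/100+219/1000→409/1000; 267/1000+81/250→591/1000; 409/1000+591/1000→1. L = 2749/1000 ≈ 2.7490.
Efficiency = H/L = 2.7077/2.7490 = 98.5%.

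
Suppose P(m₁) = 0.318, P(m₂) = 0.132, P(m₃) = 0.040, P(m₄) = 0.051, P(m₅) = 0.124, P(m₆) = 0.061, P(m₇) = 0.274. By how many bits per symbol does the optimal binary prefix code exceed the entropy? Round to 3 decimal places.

0.052 bits

Entropy H = −Σ p log₂ p ≈ 2.4473 bits.
Huffman merges: 1/25+51/1000→91/1000; 61/1000+91/1000→19/125; 31/250+33/250→32/125; 19/125+32/125→51/125; 137/500+159/500→74/125; 51/125+74/125→1. L = 2499/1000 ≈ 2.4990.
L − H = 2.4990 − 2.4473 = 0.052 bits.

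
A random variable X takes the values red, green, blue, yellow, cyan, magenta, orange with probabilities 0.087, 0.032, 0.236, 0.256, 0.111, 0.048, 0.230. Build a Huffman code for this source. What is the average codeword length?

2.525 bits/symbol

Repeatedly combine the two least-probable nodes; the expected code length is the sum of the merged weights.
merge 4/125 + 6/125 → 2/25
merge 2/25 + 87/1000 → 167/1000
merge 111/1000 + 167/1000 → 139/500
merge 23/100 + 59/250 → 233/500
merge 32/125 + 139/500 → 267/500
merge 233/500 + 267/500 → 1
L = 2/25 + 167/1000 + 139/500 + 233/500 + 267/500 + 1 = 101/40 = 2.525 bits/symbol.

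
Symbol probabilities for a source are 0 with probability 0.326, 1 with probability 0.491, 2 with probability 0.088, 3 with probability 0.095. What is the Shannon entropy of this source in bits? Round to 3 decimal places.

1.662 bits

H = −Σ pᵢ log₂ pᵢ.
−0.326·log₂(0.326) = 0.5272
−0.491·log₂(0.491) = 0.5039
−0.088·log₂(0.088) = 0.3086
−0.095·log₂(0.095) = 0.3226
Sum ≈ 1.6622 → 1.662 bits.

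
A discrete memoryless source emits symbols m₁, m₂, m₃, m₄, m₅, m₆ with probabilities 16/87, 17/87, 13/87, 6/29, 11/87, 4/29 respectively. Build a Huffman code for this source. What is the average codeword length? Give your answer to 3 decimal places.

2.598 bits/symbol

Repeatedly combine the two least-probable nodes; the expected code length is the sum of the merged weights.
merge 11/87 + 4/29 → 23/87
merge 13/87 + 16/87 → 1/3
merge 17/87 + 6/29 → 35/87
merge 23/87 + 1/3 → 52/87
merge 35/87 + 52/87 → 1
L = 23/87 + 1/3 + 35/87 + 52/87 + 1 = 226/87 ≈ 2.598 bits/symbol.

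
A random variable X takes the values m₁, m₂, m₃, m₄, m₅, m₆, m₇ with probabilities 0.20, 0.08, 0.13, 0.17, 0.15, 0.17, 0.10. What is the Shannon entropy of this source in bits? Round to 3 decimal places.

2.750 bits

H = −Σ pᵢ log₂ pᵢ.
−0.20·log₂(0.20) = 0.4644
−0.08·log₂(0.08) = 0.2915
−0.13·log₂(0.13) = 0.3826
−0.17·log₂(0.17) = 0.4346
−0.15·log₂(0.15) = 0.4105
−0.17·log₂(0.17) = 0.4346
−0.10·log₂(0.10) = 0.3322
Sum ≈ 2.7504 → 2.750 bits.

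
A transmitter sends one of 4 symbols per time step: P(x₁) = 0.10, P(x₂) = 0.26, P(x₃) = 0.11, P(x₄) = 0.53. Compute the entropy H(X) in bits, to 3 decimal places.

1.673 bits

H = −Σ pᵢ log₂ pᵢ.
−0.10·log₂(0.10) = 0.3322
−0.26·log₂(0.26) = 0.5053
−0.11·log₂(0.11) = 0.3503
−0.53·log₂(0.53) = 0.4854
Sum ≈ 1.6732 → 1.673 bits.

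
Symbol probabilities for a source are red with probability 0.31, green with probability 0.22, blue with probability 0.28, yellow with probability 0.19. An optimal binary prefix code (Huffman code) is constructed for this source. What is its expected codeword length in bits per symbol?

2 bits/symbol

Repeatedly combine the two least-probable nodes; the expected code length is the sum of the merged weights.
merge 19/100 + 11/50 → 41/100
merge 7/25 + 31/100 → 59/100
merge 41/100 + 59/100 → 1
L = 41/100 + 59/100 + 1 = 2 bits/symbol.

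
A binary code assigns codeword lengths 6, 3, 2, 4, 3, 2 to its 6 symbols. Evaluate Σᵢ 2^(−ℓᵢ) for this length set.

0.828125

With common denominator 2^6 = 64: Σ 2^(−ℓᵢ) = 1/64 + 8/64 + 16/64 + 4/64 + 8/64 + 16/64 = 53/64 = 0.828125.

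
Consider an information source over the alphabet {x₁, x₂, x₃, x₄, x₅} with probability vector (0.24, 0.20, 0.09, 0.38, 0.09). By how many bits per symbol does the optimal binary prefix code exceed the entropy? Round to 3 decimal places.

0.066 bits

Entropy H = −Σ p log₂ p ≈ 2.1143 bits.
Huffman merges: 9/100+9/100→9/50; 9/50+1/5→19/50; 6/25+19/50→31/50; 19/50+31/50→1. L = 109/50 ≈ 2.1800.
L − H = 2.1800 − 2.1143 = 0.066 bits.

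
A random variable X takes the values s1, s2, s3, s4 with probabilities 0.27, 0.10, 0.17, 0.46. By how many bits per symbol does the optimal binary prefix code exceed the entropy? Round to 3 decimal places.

Entropy H = −Σ p log₂ p ≈ 1.7921 bits.
Huffman merges: 1/10+17/100→27/100; 27/100+27/100→27/50; 23/50+27/50→1. L = 181/100 ≈ 1.8100.
L − H = 1.8100 − 1.7921 = 0.018 bits.

0.018 bits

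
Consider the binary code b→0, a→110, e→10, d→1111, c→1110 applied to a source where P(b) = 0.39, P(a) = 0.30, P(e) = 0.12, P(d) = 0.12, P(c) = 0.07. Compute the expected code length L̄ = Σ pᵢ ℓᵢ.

L̄ = Σ pᵢ·ℓᵢ = 0.39·1 + 0.30·3 + 0.12·2 + 0.12·4 + 0.07·4 = 2.29 bits/symbol.

2.29 bits/symbol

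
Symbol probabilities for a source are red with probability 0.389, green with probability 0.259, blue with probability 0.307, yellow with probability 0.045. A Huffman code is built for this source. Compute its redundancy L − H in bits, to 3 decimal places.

0.156 bits

Entropy H = −Σ p log₂ p ≈ 1.7590 bits.
Huffman merges: 9/200+259/1000→38/125; 38/125+307/1000→611/1000; 389/1000+611/1000→1. L = 383/200 ≈ 1.9150.
L − H = 1.9150 − 1.7590 = 0.156 bits.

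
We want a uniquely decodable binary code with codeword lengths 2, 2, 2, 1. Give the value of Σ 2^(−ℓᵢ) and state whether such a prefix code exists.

1.25; no

With common denominator 2^2 = 4: Σ 2^(−ℓᵢ) = 1/4 + 1/4 + 1/4 + 2/4 = 5/4 = 1.25.
Kraft's inequality requires Σ ≤ 1; here Σ = 1.25 > 1, so no such prefix code exists.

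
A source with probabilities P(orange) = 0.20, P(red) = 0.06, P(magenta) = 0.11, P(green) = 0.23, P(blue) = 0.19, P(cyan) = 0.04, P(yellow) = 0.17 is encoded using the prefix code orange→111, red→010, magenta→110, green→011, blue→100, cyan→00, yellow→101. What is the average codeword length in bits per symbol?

2.96 bits/symbol

L̄ = Σ pᵢ·ℓᵢ = 0.20·3 + 0.06·3 + 0.11·3 + 0.23·3 + 0.19·3 + 0.04·2 + 0.17·3 = 2.96 bits/symbol.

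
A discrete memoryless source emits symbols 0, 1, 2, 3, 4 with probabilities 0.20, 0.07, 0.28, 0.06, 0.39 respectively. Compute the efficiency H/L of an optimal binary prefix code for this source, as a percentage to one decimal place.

Entropy H = −Σ p log₂ p ≈ 2.0205 bits.
Huffman merges: 3/50+7/100→13/100; 13/100+1/5→33/100; 7/25+33/100→61/100; 39/100+61/100→1. L = 207/100 ≈ 2.0700.
Efficiency = H/L = 2.0205/2.0700 = 97.6%.

97.6%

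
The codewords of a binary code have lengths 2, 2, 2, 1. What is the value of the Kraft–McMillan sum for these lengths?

1.25

With common denominator 2^2 = 4: Σ 2^(−ℓᵢ) = 1/4 + 1/4 + 1/4 + 2/4 = 5/4 = 1.25.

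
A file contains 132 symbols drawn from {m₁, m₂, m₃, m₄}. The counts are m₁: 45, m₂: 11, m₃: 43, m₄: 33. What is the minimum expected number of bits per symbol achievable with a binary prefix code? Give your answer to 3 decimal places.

1.992 bits/symbol

Probabilities are the counts divided by 132.
Repeatedly combine the two least-probable nodes; the expected code length is the sum of the merged weights.
merge 1/12 + 1/4 → 1/3
merge 43/132 + 1/3 → 29/44
merge 15/44 + 29/44 → 1
L = 1/3 + 29/44 + 1 = 263/132 ≈ 1.992 bits/symbol.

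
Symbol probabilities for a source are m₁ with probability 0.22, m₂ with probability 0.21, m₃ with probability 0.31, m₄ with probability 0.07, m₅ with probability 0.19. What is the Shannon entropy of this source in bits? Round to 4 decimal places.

2.2010 bits

H = −Σ pᵢ log₂ pᵢ.
−0.22·log₂(0.22) = 0.4806
−0.21·log₂(0.21) = 0.4728
−0.31·log₂(0.31) = 0.5238
−0.07·log₂(0.07) = 0.2686
−0.19·log₂(0.19) = 0.4552
Sum ≈ 2.2010 → 2.2010 bits.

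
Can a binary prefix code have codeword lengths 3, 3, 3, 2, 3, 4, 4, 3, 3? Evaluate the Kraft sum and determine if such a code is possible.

With common denominator 2^4 = 16: Σ 2^(−ℓᵢ) = 2/16 + 2/16 + 2/16 + 4/16 + 2/16 + 1/16 + 1/16 + 2/16 + 2/16 = 18/16 = 1.125.
Kraft's inequality requires Σ ≤ 1; here Σ = 1.125 > 1, so no such prefix code exists.

1.125; no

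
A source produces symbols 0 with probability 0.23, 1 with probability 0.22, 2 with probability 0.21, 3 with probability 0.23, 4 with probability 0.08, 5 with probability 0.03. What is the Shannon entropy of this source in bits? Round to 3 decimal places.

2.372 bits

H = −Σ pᵢ log₂ pᵢ.
−0.23·log₂(0.23) = 0.4877
−0.22·log₂(0.22) = 0.4806
−0.21·log₂(0.21) = 0.4728
−0.23·log₂(0.23) = 0.4877
−0.08·log₂(0.08) = 0.2915
−0.03·log₂(0.03) = 0.1518
Sum ≈ 2.3720 → 2.372 bits.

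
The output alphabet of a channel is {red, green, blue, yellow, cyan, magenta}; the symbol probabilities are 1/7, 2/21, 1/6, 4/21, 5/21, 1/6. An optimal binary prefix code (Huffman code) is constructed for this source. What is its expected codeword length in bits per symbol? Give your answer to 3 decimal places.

Repeatedly combine the two least-probable nodes; the expected code length is the sum of the merged weights.
merge 2/21 + 1/7 → 5/21
merge 1/6 + 1/6 → 1/3
merge 4/21 + 5/21 → 3/7
merge 5/21 + 1/3 → 4/7
merge 3/7 + 4/7 → 1
L = 5/21 + 1/3 + 3/7 + 4/7 + 1 = 18/7 ≈ 2.571 bits/symbol.

2.571 bits/symbol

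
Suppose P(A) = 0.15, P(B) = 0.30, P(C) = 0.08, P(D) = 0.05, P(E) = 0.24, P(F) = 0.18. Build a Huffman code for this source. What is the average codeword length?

Repeatedly combine the two least-probable nodes; the expected code length is the sum of the merged weights.
merge 1/20 + 2/25 → 13/100
merge 13/100 + 3/20 → 7/25
merge 9/50 + 6/25 → 21/50
merge 7/25 + 3/10 → 29/50
merge 21/50 + 29/50 → 1
L = 13/100 + 7/25 + 21/50 + 29/50 + 1 = 241/100 = 2.41 bits/symbol.

2.41 bits/symbol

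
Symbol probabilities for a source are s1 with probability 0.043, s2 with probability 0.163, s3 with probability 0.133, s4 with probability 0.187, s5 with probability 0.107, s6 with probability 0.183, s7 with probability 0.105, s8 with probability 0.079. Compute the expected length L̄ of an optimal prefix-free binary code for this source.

Repeatedly combine the two least-probable nodes; the expected code length is the sum of the merged weights.
merge 43/1000 + 79/1000 → 61/500
merge 21/200 + 107/1000 → 53/250
merge 61/500 + 133/1000 → 51/200
merge 163/1000 + 183/1000 → 173/500
merge 187/1000 + 53/250 → 399/1000
merge 51/200 + 173/500 → 601/1000
merge 399/1000 + 601/1000 → 1
L = 61/500 + 53/250 + 51/200 + 173/500 + 399/1000 + 601/1000 + 1 = 587/200 = 2.935 bits/symbol.

2.935 bits/symbol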